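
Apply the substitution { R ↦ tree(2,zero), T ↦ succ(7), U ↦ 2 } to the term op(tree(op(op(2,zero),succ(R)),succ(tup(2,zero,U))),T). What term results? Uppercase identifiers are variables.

op(tree(op(op(2,zero),succ(tree(2,zero))),succ(tup(2,zero,2))),succ(7))

Replace each occurrence of R with tree(2,zero).
Replace each occurrence of T with succ(7).
Replace each occurrence of U with 2.
Result: op(tree(op(op(2,zero),succ(tree(2,zero))),succ(tup(2,zero,2))),succ(7)).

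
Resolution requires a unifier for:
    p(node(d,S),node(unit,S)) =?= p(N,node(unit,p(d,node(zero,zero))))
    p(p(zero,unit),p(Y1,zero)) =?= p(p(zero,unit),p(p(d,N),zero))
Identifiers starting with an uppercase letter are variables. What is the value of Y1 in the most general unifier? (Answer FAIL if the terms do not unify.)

Decompose p/2: node(d,S) =?= N,  node(unit,S) =?= node(unit,p(d,node(zero,zero))).
Bind N := node(d,S); substituting into the one remaining equation that mentions N gives: p(p(zero,unit),p(Y1,zero)) =?= p(p(zero,unit),p(p(d,node(d,S)),zero)).
Decompose node/2: unit =?= unit,  S =?= p(d,node(zero,zero)).
Delete trivial equation unit =?= unit.
Bind S := p(d,node(zero,zero)); substituting into the remaining equation gives: p(p(zero,unit),p(Y1,zero)) =?= p(p(zero,unit),p(p(d,node(d,p(d,node(zero,zero)))),zero)). Substituting into the earlier binding gives N := node(d,p(d,node(zero,zero))).
Decompose p/2: p(zero,unit) =?= p(zero,unit),  p(Y1,zero) =?= p(p(d,node(d,p(d,node(zero,zero)))),zero).
Delete trivial equation p(zero,unit) =?= p(zero,unit).
Decompose p/2: Y1 =?= p(d,node(d,p(d,node(zero,zero)))),  zero =?= zero.
Bind Y1 := p(d,node(d,p(d,node(zero,zero)))); no other remaining equation mentions Y1.
Delete trivial equation zero =?= zero.
MGU = { N -> node(d,p(d,node(zero,zero))), S -> p(d,node(zero,zero)), Y1 -> p(d,node(d,p(d,node(zero,zero)))) }, so Y1 -> p(d,node(d,p(d,node(zero,zero)))).

p(d,node(d,p(d,node(zero,zero))))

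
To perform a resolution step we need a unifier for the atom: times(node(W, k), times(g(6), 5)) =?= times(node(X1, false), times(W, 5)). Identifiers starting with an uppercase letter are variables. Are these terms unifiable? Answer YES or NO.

NO

Decompose times/2: node(W, k) =?= node(X1, false),  times(g(6), 5) =?= times(W, 5).
Decompose node/2: W =?= X1,  k =?= false.
Bind W := X1; substituting into the one remaining equation that mentions W gives: times(g(6), 5) =?= times(X1, 5).
Clash: constants k and false differ; no unifier exists.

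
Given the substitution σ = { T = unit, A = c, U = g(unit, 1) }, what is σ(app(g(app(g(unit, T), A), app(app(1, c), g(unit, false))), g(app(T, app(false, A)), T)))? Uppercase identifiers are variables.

Replace each occurrence of T with unit.
Replace each occurrence of A with c.
Result: app(g(app(g(unit, unit), c), app(app(1, c), g(unit, false))), g(app(unit, app(false, c)), unit)).

app(g(app(g(unit, unit), c), app(app(1, c), g(unit, false))), g(app(unit, app(false, c)), unit))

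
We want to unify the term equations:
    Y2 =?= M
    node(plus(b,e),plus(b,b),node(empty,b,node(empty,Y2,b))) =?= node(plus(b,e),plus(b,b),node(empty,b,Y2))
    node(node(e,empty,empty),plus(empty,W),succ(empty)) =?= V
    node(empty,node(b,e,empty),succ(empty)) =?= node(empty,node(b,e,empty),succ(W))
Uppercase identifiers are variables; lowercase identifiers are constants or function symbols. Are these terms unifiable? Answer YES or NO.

NO

Bind Y2 := M; substituting into the one remaining equation that mentions Y2 gives: node(plus(b,e),plus(b,b),node(empty,b,node(empty,M,b))) =?= node(plus(b,e),plus(b,b),node(empty,b,M)).
Decompose node/3: plus(b,e) =?= plus(b,e),  plus(b,b) =?= plus(b,b),  node(empty,b,node(empty,M,b)) =?= node(empty,b,M).
Delete trivial equation plus(b,e) =?= plus(b,e).
Delete trivial equation plus(b,b) =?= plus(b,b).
Decompose node/3: empty =?= empty,  b =?= b,  node(empty,M,b) =?= M.
Delete trivial equation empty =?= empty.
Delete trivial equation b =?= b.
Occurs check fails: M occurs in node(empty,M,b); the equation M =?= node(empty,M,b) has no finite solution.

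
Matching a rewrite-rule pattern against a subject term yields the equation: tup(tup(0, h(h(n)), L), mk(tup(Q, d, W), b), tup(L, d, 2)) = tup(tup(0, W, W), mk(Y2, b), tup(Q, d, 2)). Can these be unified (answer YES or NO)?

Decompose tup/3: tup(0, h(h(n)), L) = tup(0, W, W),  mk(tup(Q, d, W), b) = mk(Y2, b),  tup(L, d, 2) = tup(Q, d, 2).
Decompose tup/3: 0 = 0,  h(h(n)) = W,  L = W.
Delete trivial equation 0 = 0.
Bind W := h(h(n)); substituting into the 2 remaining equations that mention W gives: L = h(h(n)),  mk(tup(Q, d, h(h(n))), b) = mk(Y2, b).
Bind L := h(h(n)); substituting into the one remaining equation that mentions L gives: tup(h(h(n)), d, 2) = tup(Q, d, 2).
Decompose mk/2: tup(Q, d, h(h(n))) = Y2,  b = b.
Bind Y2 := tup(Q, d, h(h(n))); no other remaining equation mentions Y2.
Delete trivial equation b = b.
Decompose tup/3: h(h(n)) = Q,  d = d,  2 = 2.
Bind Q := h(h(n)); no other remaining equation mentions Q. Substituting into the earlier binding gives Y2 := tup(h(h(n)), d, h(h(n))).
Delete trivial equation d = d.
Delete trivial equation 2 = 2.
No equations remain and no clash or occurs-check failure arose, so a unifier exists.

YES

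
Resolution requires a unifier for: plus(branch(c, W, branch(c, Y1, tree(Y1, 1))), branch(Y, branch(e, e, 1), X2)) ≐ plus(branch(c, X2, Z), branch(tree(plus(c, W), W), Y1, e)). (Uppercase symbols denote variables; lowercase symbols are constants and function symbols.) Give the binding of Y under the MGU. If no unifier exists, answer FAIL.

Decompose plus/2: branch(c, W, branch(c, Y1, tree(Y1, 1))) ≐ branch(c, X2, Z),  branch(Y, branch(e, e, 1), X2) ≐ branch(tree(plus(c, W), W), Y1, e).
Decompose branch/3: c ≐ c,  W ≐ X2,  branch(c, Y1, tree(Y1, 1)) ≐ Z.
Delete trivial equation c ≐ c.
Bind W := X2; substituting into the one remaining equation that mentions W gives: branch(Y, branch(e, e, 1), X2) ≐ branch(tree(plus(c, X2), X2), Y1, e).
Bind Z := branch(c, Y1, tree(Y1, 1)); no other remaining equation mentions Z.
Decompose branch/3: Y ≐ tree(plus(c, X2), X2),  branch(e, e, 1) ≐ Y1,  X2 ≐ e.
Bind Y := tree(plus(c, X2), X2); no other remaining equation mentions Y.
Bind Y1 := branch(e, e, 1); no other remaining equation mentions Y1. Substituting into the earlier binding gives Z := branch(c, branch(e, e, 1), tree(branch(e, e, 1), 1)).
Bind X2 := e. Substituting into the earlier bindings gives W := e, Y := tree(plus(c, e), e).
MGU = { W ↦ e, Z ↦ branch(c, branch(e, e, 1), tree(branch(e, e, 1), 1)), Y ↦ tree(plus(c, e), e), Y1 ↦ branch(e, e, 1), X2 ↦ e }, so Y ↦ tree(plus(c, e), e).

tree(plus(c, e), e)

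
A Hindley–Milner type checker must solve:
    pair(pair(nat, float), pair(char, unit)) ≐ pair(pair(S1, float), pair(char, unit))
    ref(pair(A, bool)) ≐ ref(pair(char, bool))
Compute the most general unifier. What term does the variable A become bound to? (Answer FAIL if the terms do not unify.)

char

Decompose pair/2: pair(nat, float) ≐ pair(S1, float),  pair(char, unit) ≐ pair(char, unit).
Decompose pair/2: nat ≐ S1,  float ≐ float.
Bind S1 := nat; no other remaining equation mentions S1.
Delete trivial equation float ≐ float.
Delete trivial equation pair(char, unit) ≐ pair(char, unit).
Decompose ref/1: pair(A, bool) ≐ pair(char, bool).
Decompose pair/2: A ≐ char,  bool ≐ bool.
Bind A := char; no other remaining equation mentions A.
Delete trivial equation bool ≐ bool.
MGU = { S1 -> nat, A -> char }, so A -> char.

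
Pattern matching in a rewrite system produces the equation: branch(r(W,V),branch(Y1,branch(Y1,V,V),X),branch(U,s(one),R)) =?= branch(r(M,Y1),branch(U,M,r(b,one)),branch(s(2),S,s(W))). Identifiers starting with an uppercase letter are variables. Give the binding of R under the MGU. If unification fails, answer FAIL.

s(branch(s(2),s(2),s(2)))

Decompose branch/3: r(W,V) =?= r(M,Y1),  branch(Y1,branch(Y1,V,V),X) =?= branch(U,M,r(b,one)),  branch(U,s(one),R) =?= branch(s(2),S,s(W)).
Decompose r/2: W =?= M,  V =?= Y1.
Bind W := M; substituting into the one remaining equation that mentions W gives: branch(U,s(one),R) =?= branch(s(2),S,s(M)).
Bind V := Y1; substituting into the one remaining equation that mentions V gives: branch(Y1,branch(Y1,Y1,Y1),X) =?= branch(U,M,r(b,one)).
Decompose branch/3: Y1 =?= U,  branch(Y1,Y1,Y1) =?= M,  X =?= r(b,one).
Bind Y1 := U; substituting into the one remaining equation that mentions Y1 gives: branch(U,U,U) =?= M. Substituting into the earlier binding gives V := U.
Bind M := branch(U,U,U); substituting into the one remaining equation that mentions M gives: branch(U,s(one),R) =?= branch(s(2),S,s(branch(U,U,U))). Substituting into the earlier binding gives W := branch(U,U,U).
Bind X := r(b,one); no other remaining equation mentions X.
Decompose branch/3: U =?= s(2),  s(one) =?= S,  R =?= s(branch(U,U,U)).
Bind U := s(2); substituting into the one remaining equation that mentions U gives: R =?= s(branch(s(2),s(2),s(2))). Substituting into the earlier bindings gives W := branch(s(2),s(2),s(2)), V := s(2), Y1 := s(2), M := branch(s(2),s(2),s(2)).
Bind S := s(one); no other remaining equation mentions S.
Bind R := s(branch(s(2),s(2),s(2))).
MGU = { W -> branch(s(2),s(2),s(2)), V -> s(2), Y1 -> s(2), M -> branch(s(2),s(2),s(2)), X -> r(b,one), U -> s(2), S -> s(one), R -> s(branch(s(2),s(2),s(2))) }, so R -> s(branch(s(2),s(2),s(2))).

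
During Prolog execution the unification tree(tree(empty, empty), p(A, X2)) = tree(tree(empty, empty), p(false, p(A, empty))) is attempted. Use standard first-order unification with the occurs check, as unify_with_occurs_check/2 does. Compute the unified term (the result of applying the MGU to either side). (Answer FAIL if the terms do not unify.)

tree(tree(empty, empty), p(false, p(false, empty)))

Decompose tree/2: tree(empty, empty) = tree(empty, empty),  p(A, X2) = p(false, p(A, empty)).
Delete trivial equation tree(empty, empty) = tree(empty, empty).
Decompose p/2: A = false,  X2 = p(A, empty).
Bind A := false; substituting into the remaining equation gives: X2 = p(false, empty).
Bind X2 := p(false, empty).
Applying the MGU to either side gives tree(tree(empty, empty), p(false, p(false, empty))).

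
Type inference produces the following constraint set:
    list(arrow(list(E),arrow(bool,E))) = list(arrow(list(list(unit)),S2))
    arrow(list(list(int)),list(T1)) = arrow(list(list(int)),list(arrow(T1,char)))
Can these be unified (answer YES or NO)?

NO

Decompose list/1: arrow(list(E),arrow(bool,E)) = arrow(list(list(unit)),S2).
Decompose arrow/2: list(E) = list(list(unit)),  arrow(bool,E) = S2.
Decompose list/1: E = list(unit).
Bind E := list(unit); substituting into the one remaining equation that mentions E gives: arrow(bool,list(unit)) = S2.
Bind S2 := arrow(bool,list(unit)); no other remaining equation mentions S2.
Decompose arrow/2: list(list(int)) = list(list(int)),  list(T1) = list(arrow(T1,char)).
Delete trivial equation list(list(int)) = list(list(int)).
Decompose list/1: T1 = arrow(T1,char).
Occurs check fails: T1 occurs in arrow(T1,char); the equation T1 = arrow(T1,char) has no finite solution.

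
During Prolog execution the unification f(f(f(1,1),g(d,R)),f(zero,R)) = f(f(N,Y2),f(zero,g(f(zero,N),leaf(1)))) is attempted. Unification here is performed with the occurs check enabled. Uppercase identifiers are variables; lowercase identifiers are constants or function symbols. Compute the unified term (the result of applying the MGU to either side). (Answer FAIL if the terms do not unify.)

f(f(f(1,1),g(d,g(f(zero,f(1,1)),leaf(1)))),f(zero,g(f(zero,f(1,1)),leaf(1))))

Decompose f/2: f(f(1,1),g(d,R)) = f(N,Y2),  f(zero,R) = f(zero,g(f(zero,N),leaf(1))).
Decompose f/2: f(1,1) = N,  g(d,R) = Y2.
Bind N := f(1,1); substituting into the one remaining equation that mentions N gives: f(zero,R) = f(zero,g(f(zero,f(1,1)),leaf(1))).
Bind Y2 := g(d,R); no other remaining equation mentions Y2.
Decompose f/2: zero = zero,  R = g(f(zero,f(1,1)),leaf(1)).
Delete trivial equation zero = zero.
Bind R := g(f(zero,f(1,1)),leaf(1)). Substituting into the earlier binding gives Y2 := g(d,g(f(zero,f(1,1)),leaf(1))).
Applying the MGU to either side gives f(f(f(1,1),g(d,g(f(zero,f(1,1)),leaf(1)))),f(zero,g(f(zero,f(1,1)),leaf(1)))).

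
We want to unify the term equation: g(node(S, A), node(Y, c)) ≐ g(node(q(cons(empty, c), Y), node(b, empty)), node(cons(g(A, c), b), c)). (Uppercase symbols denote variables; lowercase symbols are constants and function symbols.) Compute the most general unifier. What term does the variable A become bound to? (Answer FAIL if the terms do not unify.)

node(b, empty)

Decompose g/2: node(S, A) ≐ node(q(cons(empty, c), Y), node(b, empty)),  node(Y, c) ≐ node(cons(g(A, c), b), c).
Decompose node/2: S ≐ q(cons(empty, c), Y),  A ≐ node(b, empty).
Bind S := q(cons(empty, c), Y); no other remaining equation mentions S.
Bind A := node(b, empty); substituting into the remaining equation gives: node(Y, c) ≐ node(cons(g(node(b, empty), c), b), c).
Decompose node/2: Y ≐ cons(g(node(b, empty), c), b),  c ≐ c.
Bind Y := cons(g(node(b, empty), c), b); no other remaining equation mentions Y. Substituting into the earlier binding gives S := q(cons(empty, c), cons(g(node(b, empty), c), b)).
Delete trivial equation c ≐ c.
MGU = { S -> q(cons(empty, c), cons(g(node(b, empty), c), b)), A -> node(b, empty), Y -> cons(g(node(b, empty), c), b) }, so A -> node(b, empty).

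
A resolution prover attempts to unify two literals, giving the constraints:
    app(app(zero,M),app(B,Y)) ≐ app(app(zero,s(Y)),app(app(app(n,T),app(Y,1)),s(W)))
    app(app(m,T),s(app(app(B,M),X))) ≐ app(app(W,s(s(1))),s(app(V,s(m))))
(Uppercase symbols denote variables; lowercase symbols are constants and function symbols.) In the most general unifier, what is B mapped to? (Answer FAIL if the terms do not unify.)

Decompose app/2: app(zero,M) ≐ app(zero,s(Y)),  app(B,Y) ≐ app(app(app(n,T),app(Y,1)),s(W)).
Decompose app/2: zero ≐ zero,  M ≐ s(Y).
Delete trivial equation zero ≐ zero.
Bind M := s(Y); substituting into the one remaining equation that mentions M gives: app(app(m,T),s(app(app(B,s(Y)),X))) ≐ app(app(W,s(s(1))),s(app(V,s(m)))).
Decompose app/2: B ≐ app(app(n,T),app(Y,1)),  Y ≐ s(W).
Bind B := app(app(n,T),app(Y,1)); substituting into the one remaining equation that mentions B gives: app(app(m,T),s(app(app(app(app(n,T),app(Y,1)),s(Y)),X))) ≐ app(app(W,s(s(1))),s(app(V,s(m)))).
Bind Y := s(W); substituting into the remaining equation gives: app(app(m,T),s(app(app(app(app(n,T),app(s(W),1)),s(s(W))),X))) ≐ app(app(W,s(s(1))),s(app(V,s(m)))). Substituting into the earlier bindings gives M := s(s(W)), B := app(app(n,T),app(s(W),1)).
Decompose app/2: app(m,T) ≐ app(W,s(s(1))),  s(app(app(app(app(n,T),app(s(W),1)),s(s(W))),X)) ≐ s(app(V,s(m))).
Decompose app/2: m ≐ W,  T ≐ s(s(1)).
Bind W := m; substituting into the one remaining equation that mentions W gives: s(app(app(app(app(n,T),app(s(m),1)),s(s(m))),X)) ≐ s(app(V,s(m))). Substituting into the earlier bindings gives M := s(s(m)), B := app(app(n,T),app(s(m),1)), Y := s(m).
Bind T := s(s(1)); substituting into the remaining equation gives: s(app(app(app(app(n,s(s(1))),app(s(m),1)),s(s(m))),X)) ≐ s(app(V,s(m))). Substituting into the earlier binding gives B := app(app(n,s(s(1))),app(s(m),1)).
Decompose s/1: app(app(app(app(n,s(s(1))),app(s(m),1)),s(s(m))),X) ≐ app(V,s(m)).
Decompose app/2: app(app(app(n,s(s(1))),app(s(m),1)),s(s(m))) ≐ V,  X ≐ s(m).
Bind V := app(app(app(n,s(s(1))),app(s(m),1)),s(s(m))); no other remaining equation mentions V.
Bind X := s(m).
MGU = { M := s(s(m)), B := app(app(n,s(s(1))),app(s(m),1)), Y := s(m), W := m, T := s(s(1)), V := app(app(app(n,s(s(1))),app(s(m),1)),s(s(m))), X := s(m) }, so B := app(app(n,s(s(1))),app(s(m),1)).

app(app(n,s(s(1))),app(s(m),1))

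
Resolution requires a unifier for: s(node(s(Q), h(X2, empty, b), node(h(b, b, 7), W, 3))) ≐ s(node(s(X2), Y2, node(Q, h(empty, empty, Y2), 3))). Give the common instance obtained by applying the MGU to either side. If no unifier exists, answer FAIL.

Decompose s/1: node(s(Q), h(X2, empty, b), node(h(b, b, 7), W, 3)) ≐ node(s(X2), Y2, node(Q, h(empty, empty, Y2), 3)).
Decompose node/3: s(Q) ≐ s(X2),  h(X2, empty, b) ≐ Y2,  node(h(b, b, 7), W, 3) ≐ node(Q, h(empty, empty, Y2), 3).
Decompose s/1: Q ≐ X2.
Bind Q := X2; substituting into the one remaining equation that mentions Q gives: node(h(b, b, 7), W, 3) ≐ node(X2, h(empty, empty, Y2), 3).
Bind Y2 := h(X2, empty, b); substituting into the remaining equation gives: node(h(b, b, 7), W, 3) ≐ node(X2, h(empty, empty, h(X2, empty, b)), 3).
Decompose node/3: h(b, b, 7) ≐ X2,  W ≐ h(empty, empty, h(X2, empty, b)),  3 ≐ 3.
Bind X2 := h(b, b, 7); substituting into the one remaining equation that mentions X2 gives: W ≐ h(empty, empty, h(h(b, b, 7), empty, b)). Substituting into the earlier bindings gives Q := h(b, b, 7), Y2 := h(h(b, b, 7), empty, b).
Bind W := h(empty, empty, h(h(b, b, 7), empty, b)); no other remaining equation mentions W.
Delete trivial equation 3 ≐ 3.
Applying the MGU to either side gives s(node(s(h(b, b, 7)), h(h(b, b, 7), empty, b), node(h(b, b, 7), h(empty, empty, h(h(b, b, 7), empty, b)), 3))).

s(node(s(h(b, b, 7)), h(h(b, b, 7), empty, b), node(h(b, b, 7), h(empty, empty, h(h(b, b, 7), empty, b)), 3)))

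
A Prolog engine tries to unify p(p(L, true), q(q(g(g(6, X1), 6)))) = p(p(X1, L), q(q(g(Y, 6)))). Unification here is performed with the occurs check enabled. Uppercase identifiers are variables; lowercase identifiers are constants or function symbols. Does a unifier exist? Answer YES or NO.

Decompose p/2: p(L, true) = p(X1, L),  q(q(g(g(6, X1), 6))) = q(q(g(Y, 6))).
Decompose p/2: L = X1,  true = L.
Bind L := X1; substituting into the one remaining equation that mentions L gives: true = X1.
Bind X1 := true; substituting into the remaining equation gives: q(q(g(g(6, true), 6))) = q(q(g(Y, 6))). Substituting into the earlier binding gives L := true.
Decompose q/1: q(g(g(6, true), 6)) = q(g(Y, 6)).
Decompose q/1: g(g(6, true), 6) = g(Y, 6).
Decompose g/2: g(6, true) = Y,  6 = 6.
Bind Y := g(6, true); no other remaining equation mentions Y.
Delete trivial equation 6 = 6.
No equations remain and no clash or occurs-check failure arose, so a unifier exists.

YES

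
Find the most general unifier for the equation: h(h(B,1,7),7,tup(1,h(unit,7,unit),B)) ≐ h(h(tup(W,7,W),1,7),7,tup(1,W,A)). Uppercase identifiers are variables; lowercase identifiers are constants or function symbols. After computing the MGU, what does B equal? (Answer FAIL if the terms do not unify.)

tup(h(unit,7,unit),7,h(unit,7,unit))

Decompose h/3: h(B,1,7) ≐ h(tup(W,7,W),1,7),  7 ≐ 7,  tup(1,h(unit,7,unit),B) ≐ tup(1,W,A).
Decompose h/3: B ≐ tup(W,7,W),  1 ≐ 1,  7 ≐ 7.
Bind B := tup(W,7,W); substituting into the one remaining equation that mentions B gives: tup(1,h(unit,7,unit),tup(W,7,W)) ≐ tup(1,W,A).
Delete trivial equation 1 ≐ 1.
Delete trivial equation 7 ≐ 7.
Delete trivial equation 7 ≐ 7.
Decompose tup/3: 1 ≐ 1,  h(unit,7,unit) ≐ W,  tup(W,7,W) ≐ A.
Delete trivial equation 1 ≐ 1.
Bind W := h(unit,7,unit); substituting into the remaining equation gives: tup(h(unit,7,unit),7,h(unit,7,unit)) ≐ A. Substituting into the earlier binding gives B := tup(h(unit,7,unit),7,h(unit,7,unit)).
Bind A := tup(h(unit,7,unit),7,h(unit,7,unit)).
MGU = { B -> tup(h(unit,7,unit),7,h(unit,7,unit)), W -> h(unit,7,unit), A -> tup(h(unit,7,unit),7,h(unit,7,unit)) }, so B -> tup(h(unit,7,unit),7,h(unit,7,unit)).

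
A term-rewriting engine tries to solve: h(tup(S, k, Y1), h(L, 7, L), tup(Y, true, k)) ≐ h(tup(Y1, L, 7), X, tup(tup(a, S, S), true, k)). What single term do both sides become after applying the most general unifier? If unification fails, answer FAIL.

Decompose h/3: tup(S, k, Y1) ≐ tup(Y1, L, 7),  h(L, 7, L) ≐ X,  tup(Y, true, k) ≐ tup(tup(a, S, S), true, k).
Decompose tup/3: S ≐ Y1,  k ≐ L,  Y1 ≐ 7.
Bind S := Y1; substituting into the one remaining equation that mentions S gives: tup(Y, true, k) ≐ tup(tup(a, Y1, Y1), true, k).
Bind L := k; substituting into the one remaining equation that mentions L gives: h(k, 7, k) ≐ X.
Bind Y1 := 7; substituting into the one remaining equation that mentions Y1 gives: tup(Y, true, k) ≐ tup(tup(a, 7, 7), true, k). Substituting into the earlier binding gives S := 7.
Bind X := h(k, 7, k); no other remaining equation mentions X.
Decompose tup/3: Y ≐ tup(a, 7, 7),  true ≐ true,  k ≐ k.
Bind Y := tup(a, 7, 7); no other remaining equation mentions Y.
Delete trivial equation true ≐ true.
Delete trivial equation k ≐ k.
Applying the MGU to either side gives h(tup(7, k, 7), h(k, 7, k), tup(tup(a, 7, 7), true, k)).

h(tup(7, k, 7), h(k, 7, k), tup(tup(a, 7, 7), true, k))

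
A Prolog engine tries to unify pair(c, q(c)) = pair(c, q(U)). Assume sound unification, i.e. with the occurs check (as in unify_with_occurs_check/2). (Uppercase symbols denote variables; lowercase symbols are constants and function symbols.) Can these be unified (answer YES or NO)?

Decompose pair/2: c = c,  q(c) = q(U).
Delete trivial equation c = c.
Decompose q/1: c = U.
Bind U := c.
No equations remain and no clash or occurs-check failure arose, so a unifier exists.

YES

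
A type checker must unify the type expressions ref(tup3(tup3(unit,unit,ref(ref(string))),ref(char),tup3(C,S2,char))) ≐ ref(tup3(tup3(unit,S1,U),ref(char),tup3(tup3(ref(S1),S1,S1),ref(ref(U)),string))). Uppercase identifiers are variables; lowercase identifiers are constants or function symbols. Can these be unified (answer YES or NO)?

Decompose ref/1: tup3(tup3(unit,unit,ref(ref(string))),ref(char),tup3(C,S2,char)) ≐ tup3(tup3(unit,S1,U),ref(char),tup3(tup3(ref(S1),S1,S1),ref(ref(U)),string)).
Decompose tup3/3: tup3(unit,unit,ref(ref(string))) ≐ tup3(unit,S1,U),  ref(char) ≐ ref(char),  tup3(C,S2,char) ≐ tup3(tup3(ref(S1),S1,S1),ref(ref(U)),string).
Decompose tup3/3: unit ≐ unit,  unit ≐ S1,  ref(ref(string)) ≐ U.
Delete trivial equation unit ≐ unit.
Bind S1 := unit; substituting into the one remaining equation that mentions S1 gives: tup3(C,S2,char) ≐ tup3(tup3(ref(unit),unit,unit),ref(ref(U)),string).
Bind U := ref(ref(string)); substituting into the one remaining equation that mentions U gives: tup3(C,S2,char) ≐ tup3(tup3(ref(unit),unit,unit),ref(ref(ref(ref(string)))),string).
Delete trivial equation ref(char) ≐ ref(char).
Decompose tup3/3: C ≐ tup3(ref(unit),unit,unit),  S2 ≐ ref(ref(ref(ref(string)))),  char ≐ string.
Bind C := tup3(ref(unit),unit,unit); no other remaining equation mentions C.
Bind S2 := ref(ref(ref(ref(string)))); no other remaining equation mentions S2.
Clash: constants char and string differ; no unifier exists.

NO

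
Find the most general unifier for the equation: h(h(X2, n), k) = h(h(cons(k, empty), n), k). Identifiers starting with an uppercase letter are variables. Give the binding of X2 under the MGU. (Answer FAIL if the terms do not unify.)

cons(k, empty)

Decompose h/2: h(X2, n) = h(cons(k, empty), n),  k = k.
Decompose h/2: X2 = cons(k, empty),  n = n.
Bind X2 := cons(k, empty); no other remaining equation mentions X2.
Delete trivial equation n = n.
Delete trivial equation k = k.
MGU = { X2 ↦ cons(k, empty) }, so X2 ↦ cons(k, empty).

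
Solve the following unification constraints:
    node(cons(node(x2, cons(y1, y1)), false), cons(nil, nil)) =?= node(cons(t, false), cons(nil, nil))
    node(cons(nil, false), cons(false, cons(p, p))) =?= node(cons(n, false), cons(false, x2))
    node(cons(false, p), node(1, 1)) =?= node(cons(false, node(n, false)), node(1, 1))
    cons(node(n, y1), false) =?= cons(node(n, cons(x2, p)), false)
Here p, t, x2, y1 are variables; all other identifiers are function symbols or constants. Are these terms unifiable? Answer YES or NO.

Decompose node/2: cons(node(x2, cons(y1, y1)), false) =?= cons(t, false),  cons(nil, nil) =?= cons(nil, nil).
Decompose cons/2: node(x2, cons(y1, y1)) =?= t,  false =?= false.
Bind t := node(x2, cons(y1, y1)); no other remaining equation mentions t.
Delete trivial equation false =?= false.
Delete trivial equation cons(nil, nil) =?= cons(nil, nil).
Decompose node/2: cons(nil, false) =?= cons(n, false),  cons(false, cons(p, p)) =?= cons(false, x2).
Decompose cons/2: nil =?= n,  false =?= false.
Clash: constants nil and n differ; no unifier exists.

NO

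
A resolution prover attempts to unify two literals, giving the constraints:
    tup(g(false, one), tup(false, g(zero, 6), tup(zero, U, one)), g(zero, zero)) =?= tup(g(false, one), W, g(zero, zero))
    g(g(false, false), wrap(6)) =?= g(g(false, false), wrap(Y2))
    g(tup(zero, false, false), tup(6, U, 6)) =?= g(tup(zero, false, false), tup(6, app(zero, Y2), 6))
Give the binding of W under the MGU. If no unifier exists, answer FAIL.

tup(false, g(zero, 6), tup(zero, app(zero, 6), one))

Decompose tup/3: g(false, one) =?= g(false, one),  tup(false, g(zero, 6), tup(zero, U, one)) =?= W,  g(zero, zero) =?= g(zero, zero).
Delete trivial equation g(false, one) =?= g(false, one).
Bind W := tup(false, g(zero, 6), tup(zero, U, one)); no other remaining equation mentions W.
Delete trivial equation g(zero, zero) =?= g(zero, zero).
Decompose g/2: g(false, false) =?= g(false, false),  wrap(6) =?= wrap(Y2).
Delete trivial equation g(false, false) =?= g(false, false).
Decompose wrap/1: 6 =?= Y2.
Bind Y2 := 6; substituting into the remaining equation gives: g(tup(zero, false, false), tup(6, U, 6)) =?= g(tup(zero, false, false), tup(6, app(zero, 6), 6)).
Decompose g/2: tup(zero, false, false) =?= tup(zero, false, false),  tup(6, U, 6) =?= tup(6, app(zero, 6), 6).
Delete trivial equation tup(zero, false, false) =?= tup(zero, false, false).
Decompose tup/3: 6 =?= 6,  U =?= app(zero, 6),  6 =?= 6.
Delete trivial equation 6 =?= 6.
Bind U := app(zero, 6); no other remaining equation mentions U. Substituting into the earlier binding gives W := tup(false, g(zero, 6), tup(zero, app(zero, 6), one)).
Delete trivial equation 6 =?= 6.
MGU = { W -> tup(false, g(zero, 6), tup(zero, app(zero, 6), one)), Y2 -> 6, U -> app(zero, 6) }, so W -> tup(false, g(zero, 6), tup(zero, app(zero, 6), one)).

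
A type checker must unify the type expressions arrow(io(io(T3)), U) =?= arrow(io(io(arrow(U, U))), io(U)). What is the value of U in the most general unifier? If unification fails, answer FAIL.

FAIL

Decompose arrow/2: io(io(T3)) =?= io(io(arrow(U, U))),  U =?= io(U).
Decompose io/1: io(T3) =?= io(arrow(U, U)).
Decompose io/1: T3 =?= arrow(U, U).
Bind T3 := arrow(U, U); no other remaining equation mentions T3.
Occurs check fails: U occurs in io(U); the equation U =?= io(U) has no finite solution.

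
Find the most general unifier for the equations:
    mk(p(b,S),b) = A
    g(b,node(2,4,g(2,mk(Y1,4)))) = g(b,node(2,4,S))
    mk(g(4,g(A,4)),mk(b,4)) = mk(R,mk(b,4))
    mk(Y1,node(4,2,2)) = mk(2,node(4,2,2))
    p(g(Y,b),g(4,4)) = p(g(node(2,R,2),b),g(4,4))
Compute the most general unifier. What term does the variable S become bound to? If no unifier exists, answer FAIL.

g(2,mk(2,4))

Bind A := mk(p(b,S),b); substituting into the one remaining equation that mentions A gives: mk(g(4,g(mk(p(b,S),b),4)),mk(b,4)) = mk(R,mk(b,4)).
Decompose g/2: b = b,  node(2,4,g(2,mk(Y1,4))) = node(2,4,S).
Delete trivial equation b = b.
Decompose node/3: 2 = 2,  4 = 4,  g(2,mk(Y1,4)) = S.
Delete trivial equation 2 = 2.
Delete trivial equation 4 = 4.
Bind S := g(2,mk(Y1,4)); substituting into the one remaining equation that mentions S gives: mk(g(4,g(mk(p(b,g(2,mk(Y1,4))),b),4)),mk(b,4)) = mk(R,mk(b,4)). Substituting into the earlier binding gives A := mk(p(b,g(2,mk(Y1,4))),b).
Decompose mk/2: g(4,g(mk(p(b,g(2,mk(Y1,4))),b),4)) = R,  mk(b,4) = mk(b,4).
Bind R := g(4,g(mk(p(b,g(2,mk(Y1,4))),b),4)); substituting into the one remaining equation that mentions R gives: p(g(Y,b),g(4,4)) = p(g(node(2,g(4,g(mk(p(b,g(2,mk(Y1,4))),b),4)),2),b),g(4,4)).
Delete trivial equation mk(b,4) = mk(b,4).
Decompose mk/2: Y1 = 2,  node(4,2,2) = node(4,2,2).
Bind Y1 := 2; substituting into the one remaining equation that mentions Y1 gives: p(g(Y,b),g(4,4)) = p(g(node(2,g(4,g(mk(p(b,g(2,mk(2,4))),b),4)),2),b),g(4,4)). Substituting into the earlier bindings gives A := mk(p(b,g(2,mk(2,4))),b), S := g(2,mk(2,4)), R := g(4,g(mk(p(b,g(2,mk(2,4))),b),4)).
Delete trivial equation node(4,2,2) = node(4,2,2).
Decompose p/2: g(Y,b) = g(node(2,g(4,g(mk(p(b,g(2,mk(2,4))),b),4)),2),b),  g(4,4) = g(4,4).
Decompose g/2: Y = node(2,g(4,g(mk(p(b,g(2,mk(2,4))),b),4)),2),  b = b.
Bind Y := node(2,g(4,g(mk(p(b,g(2,mk(2,4))),b),4)),2); no other remaining equation mentions Y.
Delete trivial equation b = b.
Delete trivial equation g(4,4) = g(4,4).
MGU = { A := mk(p(b,g(2,mk(2,4))),b), S := g(2,mk(2,4)), R := g(4,g(mk(p(b,g(2,mk(2,4))),b),4)), Y1 := 2, Y := node(2,g(4,g(mk(p(b,g(2,mk(2,4))),b),4)),2) }, so S := g(2,mk(2,4)).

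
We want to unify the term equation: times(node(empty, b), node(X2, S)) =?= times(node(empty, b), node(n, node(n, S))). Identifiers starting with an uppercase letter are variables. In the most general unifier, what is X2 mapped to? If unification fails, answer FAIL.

FAIL

Decompose times/2: node(empty, b) =?= node(empty, b),  node(X2, S) =?= node(n, node(n, S)).
Delete trivial equation node(empty, b) =?= node(empty, b).
Decompose node/2: X2 =?= n,  S =?= node(n, S).
Bind X2 := n; no other remaining equation mentions X2.
Occurs check fails: S occurs in node(n, S); the equation S =?= node(n, S) has no finite solution.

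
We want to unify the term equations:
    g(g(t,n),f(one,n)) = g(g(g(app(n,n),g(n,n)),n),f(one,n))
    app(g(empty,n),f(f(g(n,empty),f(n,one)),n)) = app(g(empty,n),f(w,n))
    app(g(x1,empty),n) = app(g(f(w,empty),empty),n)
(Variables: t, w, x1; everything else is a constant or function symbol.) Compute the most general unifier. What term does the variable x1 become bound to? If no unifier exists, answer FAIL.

f(f(g(n,empty),f(n,one)),empty)

Decompose g/2: g(t,n) = g(g(app(n,n),g(n,n)),n),  f(one,n) = f(one,n).
Decompose g/2: t = g(app(n,n),g(n,n)),  n = n.
Bind t := g(app(n,n),g(n,n)); no other remaining equation mentions t.
Delete trivial equation n = n.
Delete trivial equation f(one,n) = f(one,n).
Decompose app/2: g(empty,n) = g(empty,n),  f(f(g(n,empty),f(n,one)),n) = f(w,n).
Delete trivial equation g(empty,n) = g(empty,n).
Decompose f/2: f(g(n,empty),f(n,one)) = w,  n = n.
Bind w := f(g(n,empty),f(n,one)); substituting into the one remaining equation that mentions w gives: app(g(x1,empty),n) = app(g(f(f(g(n,empty),f(n,one)),empty),empty),n).
Delete trivial equation n = n.
Decompose app/2: g(x1,empty) = g(f(f(g(n,empty),f(n,one)),empty),empty),  n = n.
Decompose g/2: x1 = f(f(g(n,empty),f(n,one)),empty),  empty = empty.
Bind x1 := f(f(g(n,empty),f(n,one)),empty); no other remaining equation mentions x1.
Delete trivial equation empty = empty.
Delete trivial equation n = n.
MGU = { t ↦ g(app(n,n),g(n,n)), w ↦ f(g(n,empty),f(n,one)), x1 ↦ f(f(g(n,empty),f(n,one)),empty) }, so x1 ↦ f(f(g(n,empty),f(n,one)),empty).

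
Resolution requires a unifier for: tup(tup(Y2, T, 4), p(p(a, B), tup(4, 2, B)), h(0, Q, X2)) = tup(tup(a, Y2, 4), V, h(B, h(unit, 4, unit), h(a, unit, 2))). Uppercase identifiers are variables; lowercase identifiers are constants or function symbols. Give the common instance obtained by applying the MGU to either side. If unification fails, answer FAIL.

Decompose tup/3: tup(Y2, T, 4) = tup(a, Y2, 4),  p(p(a, B), tup(4, 2, B)) = V,  h(0, Q, X2) = h(B, h(unit, 4, unit), h(a, unit, 2)).
Decompose tup/3: Y2 = a,  T = Y2,  4 = 4.
Bind Y2 := a; substituting into the one remaining equation that mentions Y2 gives: T = a.
Bind T := a; no other remaining equation mentions T.
Delete trivial equation 4 = 4.
Bind V := p(p(a, B), tup(4, 2, B)); no other remaining equation mentions V.
Decompose h/3: 0 = B,  Q = h(unit, 4, unit),  X2 = h(a, unit, 2).
Bind B := 0; no other remaining equation mentions B. Substituting into the earlier binding gives V := p(p(a, 0), tup(4, 2, 0)).
Bind Q := h(unit, 4, unit); no other remaining equation mentions Q.
Bind X2 := h(a, unit, 2).
Applying the MGU to either side gives tup(tup(a, a, 4), p(p(a, 0), tup(4, 2, 0)), h(0, h(unit, 4, unit), h(a, unit, 2))).

tup(tup(a, a, 4), p(p(a, 0), tup(4, 2, 0)), h(0, h(unit, 4, unit), h(a, unit, 2)))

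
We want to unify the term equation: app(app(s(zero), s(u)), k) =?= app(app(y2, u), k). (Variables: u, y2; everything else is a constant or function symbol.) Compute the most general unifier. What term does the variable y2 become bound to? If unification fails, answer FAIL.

FAIL

Decompose app/2: app(s(zero), s(u)) =?= app(y2, u),  k =?= k.
Decompose app/2: s(zero) =?= y2,  s(u) =?= u.
Bind y2 := s(zero); no other remaining equation mentions y2.
Occurs check fails: u occurs in s(u); the equation u =?= s(u) has no finite solution.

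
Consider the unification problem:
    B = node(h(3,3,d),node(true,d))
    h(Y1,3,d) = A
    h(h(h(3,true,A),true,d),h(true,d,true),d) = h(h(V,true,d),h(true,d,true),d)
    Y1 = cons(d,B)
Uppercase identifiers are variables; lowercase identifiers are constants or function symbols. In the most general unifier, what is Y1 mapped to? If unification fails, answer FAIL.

Bind B := node(h(3,3,d),node(true,d)); substituting into the one remaining equation that mentions B gives: Y1 = cons(d,node(h(3,3,d),node(true,d))).
Bind A := h(Y1,3,d); substituting into the one remaining equation that mentions A gives: h(h(h(3,true,h(Y1,3,d)),true,d),h(true,d,true),d) = h(h(V,true,d),h(true,d,true),d).
Decompose h/3: h(h(3,true,h(Y1,3,d)),true,d) = h(V,true,d),  h(true,d,true) = h(true,d,true),  d = d.
Decompose h/3: h(3,true,h(Y1,3,d)) = V,  true = true,  d = d.
Bind V := h(3,true,h(Y1,3,d)); no other remaining equation mentions V.
Delete trivial equation true = true.
Delete trivial equation d = d.
Delete trivial equation h(true,d,true) = h(true,d,true).
Delete trivial equation d = d.
Bind Y1 := cons(d,node(h(3,3,d),node(true,d))). Substituting into the earlier bindings gives A := h(cons(d,node(h(3,3,d),node(true,d))),3,d), V := h(3,true,h(cons(d,node(h(3,3,d),node(true,d))),3,d)).
MGU = { B -> node(h(3,3,d),node(true,d)), A -> h(cons(d,node(h(3,3,d),node(true,d))),3,d), V -> h(3,true,h(cons(d,node(h(3,3,d),node(true,d))),3,d)), Y1 -> cons(d,node(h(3,3,d),node(true,d))) }, so Y1 -> cons(d,node(h(3,3,d),node(true,d))).

cons(d,node(h(3,3,d),node(true,d)))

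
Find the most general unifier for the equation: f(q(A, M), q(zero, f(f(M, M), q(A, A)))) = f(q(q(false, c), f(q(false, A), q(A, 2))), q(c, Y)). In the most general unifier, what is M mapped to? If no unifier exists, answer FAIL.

Decompose f/2: q(A, M) = q(q(false, c), f(q(false, A), q(A, 2))),  q(zero, f(f(M, M), q(A, A))) = q(c, Y).
Decompose q/2: A = q(false, c),  M = f(q(false, A), q(A, 2)).
Bind A := q(false, c); substituting into the remaining equations gives: M = f(q(false, q(false, c)), q(q(false, c), 2)),  q(zero, f(f(M, M), q(q(false, c), q(false, c)))) = q(c, Y).
Bind M := f(q(false, q(false, c)), q(q(false, c), 2)); substituting into the remaining equation gives: q(zero, f(f(f(q(false, q(false, c)), q(q(false, c), 2)), f(q(false, q(false, c)), q(q(false, c), 2))), q(q(false, c), q(false, c)))) = q(c, Y).
Decompose q/2: zero = c,  f(f(f(q(false, q(false, c)), q(q(false, c), 2)), f(q(false, q(false, c)), q(q(false, c), 2))), q(q(false, c), q(false, c))) = Y.
Clash: constants zero and c differ; no unifier exists.

FAIL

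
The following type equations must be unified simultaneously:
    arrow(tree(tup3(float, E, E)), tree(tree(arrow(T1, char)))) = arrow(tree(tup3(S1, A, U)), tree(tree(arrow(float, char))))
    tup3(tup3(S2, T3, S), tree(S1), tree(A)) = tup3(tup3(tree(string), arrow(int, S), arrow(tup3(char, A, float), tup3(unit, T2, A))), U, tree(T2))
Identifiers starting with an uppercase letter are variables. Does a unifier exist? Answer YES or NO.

YES

Decompose arrow/2: tree(tup3(float, E, E)) = tree(tup3(S1, A, U)),  tree(tree(arrow(T1, char))) = tree(tree(arrow(float, char))).
Decompose tree/1: tup3(float, E, E) = tup3(S1, A, U).
Decompose tup3/3: float = S1,  E = A,  E = U.
Bind S1 := float; substituting into the one remaining equation that mentions S1 gives: tup3(tup3(S2, T3, S), tree(float), tree(A)) = tup3(tup3(tree(string), arrow(int, S), arrow(tup3(char, A, float), tup3(unit, T2, A))), U, tree(T2)).
Bind E := A; substituting into the one remaining equation that mentions E gives: A = U.
Bind A := U; substituting into the one remaining equation that mentions A gives: tup3(tup3(S2, T3, S), tree(float), tree(U)) = tup3(tup3(tree(string), arrow(int, S), arrow(tup3(char, U, float), tup3(unit, T2, U))), U, tree(T2)). Substituting into the earlier binding gives E := U.
Decompose tree/1: tree(arrow(T1, char)) = tree(arrow(float, char)).
Decompose tree/1: arrow(T1, char) = arrow(float, char).
Decompose arrow/2: T1 = float,  char = char.
Bind T1 := float; no other remaining equation mentions T1.
Delete trivial equation char = char.
Decompose tup3/3: tup3(S2, T3, S) = tup3(tree(string), arrow(int, S), arrow(tup3(char, U, float), tup3(unit, T2, U))),  tree(float) = U,  tree(U) = tree(T2).
Decompose tup3/3: S2 = tree(string),  T3 = arrow(int, S),  S = arrow(tup3(char, U, float), tup3(unit, T2, U)).
Bind S2 := tree(string); no other remaining equation mentions S2.
Bind T3 := arrow(int, S); no other remaining equation mentions T3.
Bind S := arrow(tup3(char, U, float), tup3(unit, T2, U)); no other remaining equation mentions S. Substituting into the earlier binding gives T3 := arrow(int, arrow(tup3(char, U, float), tup3(unit, T2, U))).
Bind U := tree(float); substituting into the remaining equation gives: tree(tree(float)) = tree(T2). Substituting into the earlier bindings gives E := tree(float), A := tree(float), T3 := arrow(int, arrow(tup3(char, tree(float), float), tup3(unit, T2, tree(float)))), S := arrow(tup3(char, tree(float), float), tup3(unit, T2, tree(float))).
Decompose tree/1: tree(float) = T2.
Bind T2 := tree(float). Substituting into the earlier bindings gives T3 := arrow(int, arrow(tup3(char, tree(float), float), tup3(unit, tree(float), tree(float)))), S := arrow(tup3(char, tree(float), float), tup3(unit, tree(float), tree(float))).
No equations remain and no clash or occurs-check failure arose, so a unifier exists.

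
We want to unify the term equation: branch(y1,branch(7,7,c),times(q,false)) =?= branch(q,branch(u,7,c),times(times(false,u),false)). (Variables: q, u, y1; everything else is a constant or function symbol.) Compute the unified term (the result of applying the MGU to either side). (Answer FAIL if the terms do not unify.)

Decompose branch/3: y1 =?= q,  branch(7,7,c) =?= branch(u,7,c),  times(q,false) =?= times(times(false,u),false).
Bind y1 := q; no other remaining equation mentions y1.
Decompose branch/3: 7 =?= u,  7 =?= 7,  c =?= c.
Bind u := 7; substituting into the one remaining equation that mentions u gives: times(q,false) =?= times(times(false,7),false).
Delete trivial equation 7 =?= 7.
Delete trivial equation c =?= c.
Decompose times/2: q =?= times(false,7),  false =?= false.
Bind q := times(false,7); no other remaining equation mentions q. Substituting into the earlier binding gives y1 := times(false,7).
Delete trivial equation false =?= false.
Applying the MGU to either side gives branch(times(false,7),branch(7,7,c),times(times(false,7),false)).

branch(times(false,7),branch(7,7,c),times(times(false,7),false))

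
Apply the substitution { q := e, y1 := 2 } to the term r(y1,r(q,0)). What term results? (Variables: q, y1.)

r(2,r(e,0))

Replace each occurrence of q with e.
Replace each occurrence of y1 with 2.
Result: r(2,r(e,0)).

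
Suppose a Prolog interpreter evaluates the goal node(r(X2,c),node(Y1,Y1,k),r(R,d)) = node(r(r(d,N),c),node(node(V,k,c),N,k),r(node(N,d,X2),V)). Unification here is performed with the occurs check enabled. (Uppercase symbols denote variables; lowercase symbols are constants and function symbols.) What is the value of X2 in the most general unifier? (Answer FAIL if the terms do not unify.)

r(d,node(d,k,c))

Decompose node/3: r(X2,c) = r(r(d,N),c),  node(Y1,Y1,k) = node(node(V,k,c),N,k),  r(R,d) = r(node(N,d,X2),V).
Decompose r/2: X2 = r(d,N),  c = c.
Bind X2 := r(d,N); substituting into the one remaining equation that mentions X2 gives: r(R,d) = r(node(N,d,r(d,N)),V).
Delete trivial equation c = c.
Decompose node/3: Y1 = node(V,k,c),  Y1 = N,  k = k.
Bind Y1 := node(V,k,c); substituting into the one remaining equation that mentions Y1 gives: node(V,k,c) = N.
Bind N := node(V,k,c); substituting into the one remaining equation that mentions N gives: r(R,d) = r(node(node(V,k,c),d,r(d,node(V,k,c))),V). Substituting into the earlier binding gives X2 := r(d,node(V,k,c)).
Delete trivial equation k = k.
Decompose r/2: R = node(node(V,k,c),d,r(d,node(V,k,c))),  d = V.
Bind R := node(node(V,k,c),d,r(d,node(V,k,c))); no other remaining equation mentions R.
Bind V := d. Substituting into the earlier bindings gives X2 := r(d,node(d,k,c)), Y1 := node(d,k,c), N := node(d,k,c), R := node(node(d,k,c),d,r(d,node(d,k,c))).
MGU = { X2 = r(d,node(d,k,c)), Y1 = node(d,k,c), N = node(d,k,c), R = node(node(d,k,c),d,r(d,node(d,k,c))), V = d }, so X2 = r(d,node(d,k,c)).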